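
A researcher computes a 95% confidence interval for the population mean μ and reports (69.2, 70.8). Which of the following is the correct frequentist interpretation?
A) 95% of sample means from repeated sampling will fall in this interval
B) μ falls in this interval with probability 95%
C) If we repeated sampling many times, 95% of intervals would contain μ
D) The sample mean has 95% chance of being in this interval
C

A) Wrong — coverage applies to intervals containing μ, not to future x̄ values.
B) Wrong — μ is fixed; the randomness lives in the interval, not in μ.
C) Correct — this is the frequentist long-run coverage interpretation.
D) Wrong — x̄ is observed and sits in the interval by construction.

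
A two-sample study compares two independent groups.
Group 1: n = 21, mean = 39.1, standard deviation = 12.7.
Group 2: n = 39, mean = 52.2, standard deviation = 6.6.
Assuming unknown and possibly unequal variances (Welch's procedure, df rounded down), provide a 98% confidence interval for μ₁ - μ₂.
(-20.47, -5.73)

Difference: x̄₁ - x̄₂ = -13.10
SE = √(s₁²/n₁ + s₂²/n₂) = √(12.7²/21 + 6.6²/39) = 2.9660
df = 25.95 → 25 (Welch–Satterthwaite, rounded down)
t* = 2.485

CI: -13.10 ± 2.485 · 2.9660 = -13.10 ± 7.37 = (-20.47, -5.73)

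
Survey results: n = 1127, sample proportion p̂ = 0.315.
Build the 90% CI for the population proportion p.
(0.292, 0.338)

Proportion CI:
SE = √(p̂(1-p̂)/n) = √(0.315 · 0.685 / 1127) = 0.01384

z* = 1.645
Margin = z* · SE = 1.645 · 0.01384 = 0.0228

CI: 0.315 ± 0.0228 = (0.292, 0.338)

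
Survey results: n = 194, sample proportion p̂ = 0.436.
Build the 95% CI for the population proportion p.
(0.366, 0.506)

Proportion CI:
SE = √(p̂(1-p̂)/n) = √(0.436 · 0.564 / 194) = 0.03560

z* = 1.960
Margin = z* · SE = 1.960 · 0.03560 = 0.0698

CI: 0.436 ± 0.0698 = (0.366, 0.506)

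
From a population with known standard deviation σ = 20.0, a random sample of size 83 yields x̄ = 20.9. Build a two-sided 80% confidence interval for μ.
(18.09, 23.71)

z-interval (σ known):
z* = 1.282 for 80% confidence

Margin of error = z* · σ/√n = 1.282 · 20.0/√83 = 2.81

CI: (20.9 - 2.81, 20.9 + 2.81) = (18.09, 23.71)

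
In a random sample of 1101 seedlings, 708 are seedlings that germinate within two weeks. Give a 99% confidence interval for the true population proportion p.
(0.606, 0.680)

Proportion CI:
p̂ = 708/1101 = 0.64305
SE = √(p̂(1-p̂)/n) = √(0.64305 · 0.35695 / 1101) = 0.01444

z* = 2.576
Margin = z* · SE = 2.576 · 0.01444 = 0.0372

CI: 0.64305 ± 0.0372 = (0.606, 0.680)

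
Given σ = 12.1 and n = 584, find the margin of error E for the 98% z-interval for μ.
Margin of error = 1.16

Margin of error = z* · σ/√n
= 2.326 · 12.1/√584
= 2.326 · 12.1/24.1661
= 1.16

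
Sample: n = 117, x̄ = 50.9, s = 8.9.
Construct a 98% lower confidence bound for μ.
μ ≥ 49.19

Lower bound (one-sided):
t* = 2.077 (one-sided for 98%)
Lower bound = x̄ - t* · s/√n = 50.9 - 2.077 · 8.9/√117 = 49.19

We are 98% confident that μ ≥ 49.19.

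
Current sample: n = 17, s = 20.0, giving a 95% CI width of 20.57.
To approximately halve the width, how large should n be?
n ≈ 68

CI width ∝ 1/√n
To reduce width by factor 2, need √n to grow by 2 → need 2² = 4 times as many samples.

Current: n = 17, width = 20.57
New: n = 68, width ≈ 9.68

Width reduced by factor of 20.57/9.68 = 2.12.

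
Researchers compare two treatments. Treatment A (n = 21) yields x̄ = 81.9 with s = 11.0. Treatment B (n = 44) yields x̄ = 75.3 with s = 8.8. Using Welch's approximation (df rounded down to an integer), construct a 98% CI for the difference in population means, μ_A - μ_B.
(-0.12, 13.32)

Difference: x̄₁ - x̄₂ = 6.60
SE = √(s₁²/n₁ + s₂²/n₂) = √(11.0²/21 + 8.8²/44) = 2.7426
df = 32.67 → 32 (Welch–Satterthwaite, rounded down)
t* = 2.449

CI: 6.60 ± 2.449 · 2.7426 = 6.60 ± 6.72 = (-0.12, 13.32)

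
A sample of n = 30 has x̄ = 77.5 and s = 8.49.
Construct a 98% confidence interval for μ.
(73.68, 81.32)

t-interval (σ unknown):
df = n - 1 = 29
t* = 2.462 for 98% confidence

Margin of error = t* · s/√n = 2.462 · 8.49/√30 = 3.82

CI: (73.68, 81.32)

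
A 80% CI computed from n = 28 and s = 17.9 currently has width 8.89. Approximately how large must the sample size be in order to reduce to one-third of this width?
n ≈ 252

CI width ∝ 1/√n
To reduce width by factor 3, need √n to grow by 3 → need 3² = 9 times as many samples.

Current: n = 28, width = 8.89
New: n = 252, width ≈ 2.90

Width reduced by factor of 8.89/2.90 = 3.07.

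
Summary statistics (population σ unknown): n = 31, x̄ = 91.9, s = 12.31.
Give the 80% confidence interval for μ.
(89.00, 94.80)

t-interval (σ unknown):
df = n - 1 = 30
t* = 1.310 for 80% confidence

Margin of error = t* · s/√n = 1.310 · 12.31/√31 = 2.90

CI: (89.00, 94.80)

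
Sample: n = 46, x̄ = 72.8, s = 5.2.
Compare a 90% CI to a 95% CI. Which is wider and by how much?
95% CI is wider by 0.52

df = 45
90% CI: t* = 1.679, (71.51, 74.09), width = 2 · t* · s/√n = 2.57
95% CI: t* = 2.014, (71.26, 74.34), width = 2 · t* · s/√n = 3.09

The 95% CI is wider by 3.09 - 2.57 = 0.52.
Higher confidence requires a wider interval.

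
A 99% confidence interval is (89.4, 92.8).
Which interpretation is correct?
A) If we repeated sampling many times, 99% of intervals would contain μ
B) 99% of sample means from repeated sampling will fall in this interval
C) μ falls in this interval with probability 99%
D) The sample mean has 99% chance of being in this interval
A

A) Correct — this is the frequentist long-run coverage interpretation.
B) Wrong — coverage applies to intervals containing μ, not to future x̄ values.
C) Wrong — μ is fixed; the randomness lives in the interval, not in μ.
D) Wrong — x̄ is observed and sits in the interval by construction.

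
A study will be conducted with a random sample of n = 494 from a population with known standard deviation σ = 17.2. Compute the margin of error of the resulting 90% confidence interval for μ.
Margin of error = 1.27

Margin of error = z* · σ/√n
= 1.645 · 17.2/√494
= 1.645 · 17.2/22.2261
= 1.27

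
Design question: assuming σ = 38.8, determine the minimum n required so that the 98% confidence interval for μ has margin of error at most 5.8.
n ≥ 243

For margin E ≤ 5.8:
n ≥ (z* · σ / E)²
n ≥ (2.326 · 38.8 / 5.8)²
n ≥ 242.12

Minimum n = 243 (rounding up)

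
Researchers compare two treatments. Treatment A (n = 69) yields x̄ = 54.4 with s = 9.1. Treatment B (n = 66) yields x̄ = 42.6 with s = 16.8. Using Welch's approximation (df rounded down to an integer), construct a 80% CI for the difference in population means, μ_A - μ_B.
(8.78, 14.82)

Difference: x̄₁ - x̄₂ = 11.80
SE = √(s₁²/n₁ + s₂²/n₂) = √(9.1²/69 + 16.8²/66) = 2.3402
df = 99.14 → 99 (Welch–Satterthwaite, rounded down)
t* = 1.290

CI: 11.80 ± 1.290 · 2.3402 = 11.80 ± 3.02 = (8.78, 14.82)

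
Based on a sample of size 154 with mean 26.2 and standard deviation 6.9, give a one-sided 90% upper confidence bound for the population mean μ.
μ ≤ 26.92

Upper bound (one-sided):
t* = 1.287 (one-sided for 90%)
Upper bound = x̄ + t* · s/√n = 26.2 + 1.287 · 6.9/√154 = 26.92

We are 90% confident that μ ≤ 26.92.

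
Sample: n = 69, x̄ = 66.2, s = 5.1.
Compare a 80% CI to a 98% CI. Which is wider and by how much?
98% CI is wider by 1.33

df = 68
80% CI: t* = 1.294, (65.41, 66.99), width = 2 · t* · s/√n = 1.59
98% CI: t* = 2.382, (64.74, 67.66), width = 2 · t* · s/√n = 2.92

The 98% CI is wider by 2.92 - 1.59 = 1.33.
Higher confidence requires a wider interval.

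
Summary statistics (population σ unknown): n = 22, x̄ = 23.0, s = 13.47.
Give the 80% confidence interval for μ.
(19.20, 26.80)

t-interval (σ unknown):
df = n - 1 = 21
t* = 1.323 for 80% confidence

Margin of error = t* · s/√n = 1.323 · 13.47/√22 = 3.80

CI: (19.20, 26.80)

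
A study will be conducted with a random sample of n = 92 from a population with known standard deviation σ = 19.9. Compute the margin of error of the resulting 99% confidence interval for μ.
Margin of error = 5.34

Margin of error = z* · σ/√n
= 2.576 · 19.9/√92
= 2.576 · 19.9/9.5917
= 5.34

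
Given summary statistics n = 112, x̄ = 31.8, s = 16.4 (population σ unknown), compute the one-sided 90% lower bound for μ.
μ ≥ 29.80

Lower bound (one-sided):
t* = 1.289 (one-sided for 90%)
Lower bound = x̄ - t* · s/√n = 31.8 - 1.289 · 16.4/√112 = 29.80

We are 90% confident that μ ≥ 29.80.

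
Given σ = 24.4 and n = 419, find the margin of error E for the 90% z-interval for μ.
Margin of error = 1.96

Margin of error = z* · σ/√n
= 1.645 · 24.4/√419
= 1.645 · 24.4/20.4695
= 1.96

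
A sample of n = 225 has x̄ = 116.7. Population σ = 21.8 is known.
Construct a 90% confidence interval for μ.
(114.31, 119.09)

z-interval (σ known):
z* = 1.645 for 90% confidence

Margin of error = z* · σ/√n = 1.645 · 21.8/√225 = 2.39

CI: (116.7 - 2.39, 116.7 + 2.39) = (114.31, 119.09)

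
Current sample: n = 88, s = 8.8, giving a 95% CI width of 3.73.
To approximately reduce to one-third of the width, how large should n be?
n ≈ 792

CI width ∝ 1/√n
To reduce width by factor 3, need √n to grow by 3 → need 3² = 9 times as many samples.

Current: n = 88, width = 3.73
New: n = 792, width ≈ 1.23

Width reduced by factor of 3.73/1.23 = 3.03.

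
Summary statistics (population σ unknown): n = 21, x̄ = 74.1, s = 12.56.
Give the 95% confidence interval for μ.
(68.38, 79.82)

t-interval (σ unknown):
df = n - 1 = 20
t* = 2.086 for 95% confidence

Margin of error = t* · s/√n = 2.086 · 12.56/√21 = 5.72

CI: (68.38, 79.82)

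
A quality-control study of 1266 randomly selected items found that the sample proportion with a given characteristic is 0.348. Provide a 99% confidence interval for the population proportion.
(0.314, 0.382)

Proportion CI:
SE = √(p̂(1-p̂)/n) = √(0.348 · 0.652 / 1266) = 0.01339

z* = 2.576
Margin = z* · SE = 2.576 · 0.01339 = 0.0345

CI: 0.348 ± 0.0345 = (0.314, 0.382)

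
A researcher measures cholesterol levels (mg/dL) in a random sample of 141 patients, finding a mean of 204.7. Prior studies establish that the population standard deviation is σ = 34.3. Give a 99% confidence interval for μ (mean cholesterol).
(197.26, 212.14)

z-interval (σ known):
z* = 2.576 for 99% confidence

Margin of error = z* · σ/√n = 2.576 · 34.3/√141 = 7.44

CI: (204.7 - 7.44, 204.7 + 7.44) = (197.26, 212.14)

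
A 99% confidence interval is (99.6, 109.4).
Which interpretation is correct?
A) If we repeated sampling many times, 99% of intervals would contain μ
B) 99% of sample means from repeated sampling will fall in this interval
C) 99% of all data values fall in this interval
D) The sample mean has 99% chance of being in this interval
A

A) Correct — this is the frequentist long-run coverage interpretation.
B) Wrong — coverage applies to intervals containing μ, not to future x̄ values.
C) Wrong — a CI is about the parameter μ, not individual data values.
D) Wrong — x̄ is observed and sits in the interval by construction.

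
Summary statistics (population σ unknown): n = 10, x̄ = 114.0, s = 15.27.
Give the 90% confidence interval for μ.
(105.15, 122.85)

t-interval (σ unknown):
df = n - 1 = 9
t* = 1.833 for 90% confidence

Margin of error = t* · s/√n = 1.833 · 15.27/√10 = 8.85

CI: (105.15, 122.85)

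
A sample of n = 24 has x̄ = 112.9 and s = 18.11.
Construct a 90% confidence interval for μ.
(106.56, 119.24)

t-interval (σ unknown):
df = n - 1 = 23
t* = 1.714 for 90% confidence

Margin of error = t* · s/√n = 1.714 · 18.11/√24 = 6.34

CI: (106.56, 119.24)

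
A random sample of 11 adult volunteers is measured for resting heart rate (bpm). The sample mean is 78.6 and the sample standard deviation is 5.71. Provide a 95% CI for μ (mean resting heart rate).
(74.76, 82.44)

t-interval (σ unknown):
df = n - 1 = 10
t* = 2.228 for 95% confidence

Margin of error = t* · s/√n = 2.228 · 5.71/√11 = 3.84

CI: (74.76, 82.44)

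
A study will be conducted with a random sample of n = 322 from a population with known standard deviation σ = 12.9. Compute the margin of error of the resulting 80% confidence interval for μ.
Margin of error = 0.92

Margin of error = z* · σ/√n
= 1.282 · 12.9/√322
= 1.282 · 12.9/17.9444
= 0.92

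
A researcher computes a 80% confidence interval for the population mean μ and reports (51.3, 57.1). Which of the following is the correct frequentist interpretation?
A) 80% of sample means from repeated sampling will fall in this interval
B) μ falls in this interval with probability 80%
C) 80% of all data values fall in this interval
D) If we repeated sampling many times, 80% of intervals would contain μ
D

A) Wrong — coverage applies to intervals containing μ, not to future x̄ values.
B) Wrong — μ is fixed; the randomness lives in the interval, not in μ.
C) Wrong — a CI is about the parameter μ, not individual data values.
D) Correct — this is the frequentist long-run coverage interpretation.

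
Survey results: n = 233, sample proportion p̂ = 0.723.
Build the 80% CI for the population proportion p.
(0.685, 0.761)

Proportion CI:
SE = √(p̂(1-p̂)/n) = √(0.723 · 0.277 / 233) = 0.02932

z* = 1.282
Margin = z* · SE = 1.282 · 0.02932 = 0.0376

CI: 0.723 ± 0.0376 = (0.685, 0.761)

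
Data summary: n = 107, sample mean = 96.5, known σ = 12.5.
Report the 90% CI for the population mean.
(94.51, 98.49)

z-interval (σ known):
z* = 1.645 for 90% confidence

Margin of error = z* · σ/√n = 1.645 · 12.5/√107 = 1.99

CI: (96.5 - 1.99, 96.5 + 1.99) = (94.51, 98.49)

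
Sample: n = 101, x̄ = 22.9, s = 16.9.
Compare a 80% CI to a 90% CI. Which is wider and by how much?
90% CI is wider by 1.24

df = 100
80% CI: t* = 1.290, (20.73, 25.07), width = 2 · t* · s/√n = 4.34
90% CI: t* = 1.660, (20.11, 25.69), width = 2 · t* · s/√n = 5.58

The 90% CI is wider by 5.58 - 4.34 = 1.24.
Higher confidence requires a wider interval.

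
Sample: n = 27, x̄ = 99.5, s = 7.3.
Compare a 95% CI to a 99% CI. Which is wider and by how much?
99% CI is wider by 2.03

df = 26
95% CI: t* = 2.056, (96.61, 102.39), width = 2 · t* · s/√n = 5.78
99% CI: t* = 2.779, (95.60, 103.40), width = 2 · t* · s/√n = 7.81

The 99% CI is wider by 7.81 - 5.78 = 2.03.
Higher confidence requires a wider interval.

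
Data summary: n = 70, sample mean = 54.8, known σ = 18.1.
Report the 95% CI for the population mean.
(50.56, 59.04)

z-interval (σ known):
z* = 1.960 for 95% confidence

Margin of error = z* · σ/√n = 1.960 · 18.1/√70 = 4.24

CI: (54.8 - 4.24, 54.8 + 4.24) = (50.56, 59.04)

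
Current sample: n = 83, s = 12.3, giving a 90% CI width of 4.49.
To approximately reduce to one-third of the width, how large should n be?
n ≈ 747

CI width ∝ 1/√n
To reduce width by factor 3, need √n to grow by 3 → need 3² = 9 times as many samples.

Current: n = 83, width = 4.49
New: n = 747, width ≈ 1.48

Width reduced by factor of 4.49/1.48 = 3.03.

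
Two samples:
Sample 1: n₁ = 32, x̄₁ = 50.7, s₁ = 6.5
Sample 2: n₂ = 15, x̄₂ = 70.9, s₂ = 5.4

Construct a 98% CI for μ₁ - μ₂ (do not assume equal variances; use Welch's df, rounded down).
(-24.62, -15.78)

Difference: x̄₁ - x̄₂ = -20.20
SE = √(s₁²/n₁ + s₂²/n₂) = √(6.5²/32 + 5.4²/15) = 1.8067
df = 32.67 → 32 (Welch–Satterthwaite, rounded down)
t* = 2.449

CI: -20.20 ± 2.449 · 1.8067 = -20.20 ± 4.42 = (-24.62, -15.78)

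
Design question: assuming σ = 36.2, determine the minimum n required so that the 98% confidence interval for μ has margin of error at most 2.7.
n ≥ 973

For margin E ≤ 2.7:
n ≥ (z* · σ / E)²
n ≥ (2.326 · 36.2 / 2.7)²
n ≥ 972.54

Minimum n = 973 (rounding up)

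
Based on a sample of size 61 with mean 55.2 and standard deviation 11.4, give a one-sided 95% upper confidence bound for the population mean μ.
μ ≤ 57.64

Upper bound (one-sided):
t* = 1.671 (one-sided for 95%)
Upper bound = x̄ + t* · s/√n = 55.2 + 1.671 · 11.4/√61 = 57.64

We are 95% confident that μ ≤ 57.64.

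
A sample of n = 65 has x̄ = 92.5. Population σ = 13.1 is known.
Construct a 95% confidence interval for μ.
(89.32, 95.68)

z-interval (σ known):
z* = 1.960 for 95% confidence

Margin of error = z* · σ/√n = 1.960 · 13.1/√65 = 3.18

CI: (92.5 - 3.18, 92.5 + 3.18) = (89.32, 95.68)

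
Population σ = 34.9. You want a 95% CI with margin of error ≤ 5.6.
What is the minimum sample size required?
n ≥ 150

For margin E ≤ 5.6:
n ≥ (z* · σ / E)²
n ≥ (1.960 · 34.9 / 5.6)²
n ≥ 149.21

Minimum n = 150 (rounding up)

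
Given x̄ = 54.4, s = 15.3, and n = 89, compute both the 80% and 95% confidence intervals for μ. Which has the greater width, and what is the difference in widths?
95% CI is wider by 2.26

df = 88
80% CI: t* = 1.291, (52.31, 56.49), width = 2 · t* · s/√n = 4.19
95% CI: t* = 1.987, (51.18, 57.62), width = 2 · t* · s/√n = 6.45

The 95% CI is wider by 6.45 - 4.19 = 2.26.
Higher confidence requires a wider interval.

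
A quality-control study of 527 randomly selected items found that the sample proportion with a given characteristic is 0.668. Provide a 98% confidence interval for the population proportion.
(0.620, 0.716)

Proportion CI:
SE = √(p̂(1-p̂)/n) = √(0.668 · 0.332 / 527) = 0.02051

z* = 2.326
Margin = z* · SE = 2.326 · 0.02051 = 0.0477

CI: 0.668 ± 0.0477 = (0.620, 0.716)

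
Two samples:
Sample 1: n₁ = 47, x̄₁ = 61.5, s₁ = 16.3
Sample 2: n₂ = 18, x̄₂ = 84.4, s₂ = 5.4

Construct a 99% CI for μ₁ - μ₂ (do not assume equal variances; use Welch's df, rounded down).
(-30.07, -15.73)

Difference: x̄₁ - x̄₂ = -22.90
SE = √(s₁²/n₁ + s₂²/n₂) = √(16.3²/47 + 5.4²/18) = 2.6968
df = 62.30 → 62 (Welch–Satterthwaite, rounded down)
t* = 2.657

CI: -22.90 ± 2.657 · 2.6968 = -22.90 ± 7.17 = (-30.07, -15.73)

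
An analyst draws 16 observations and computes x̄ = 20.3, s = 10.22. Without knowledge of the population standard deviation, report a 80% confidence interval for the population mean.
(16.87, 23.73)

t-interval (σ unknown):
df = n - 1 = 15
t* = 1.341 for 80% confidence

Margin of error = t* · s/√n = 1.341 · 10.22/√16 = 3.43

CI: (16.87, 23.73)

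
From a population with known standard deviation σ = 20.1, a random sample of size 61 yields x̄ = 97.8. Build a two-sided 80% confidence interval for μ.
(94.50, 101.10)

z-interval (σ known):
z* = 1.282 for 80% confidence

Margin of error = z* · σ/√n = 1.282 · 20.1/√61 = 3.30

CI: (97.8 - 3.30, 97.8 + 3.30) = (94.50, 101.10)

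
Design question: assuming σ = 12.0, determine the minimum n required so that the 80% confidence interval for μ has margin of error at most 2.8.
n ≥ 31

For margin E ≤ 2.8:
n ≥ (z* · σ / E)²
n ≥ (1.282 · 12.0 / 2.8)²
n ≥ 30.19

Minimum n = 31 (rounding up)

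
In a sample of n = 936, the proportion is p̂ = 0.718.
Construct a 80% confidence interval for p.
(0.699, 0.737)

Proportion CI:
SE = √(p̂(1-p̂)/n) = √(0.718 · 0.282 / 936) = 0.01471

z* = 1.282
Margin = z* · SE = 1.282 · 0.01471 = 0.0189

CI: 0.718 ± 0.0189 = (0.699, 0.737)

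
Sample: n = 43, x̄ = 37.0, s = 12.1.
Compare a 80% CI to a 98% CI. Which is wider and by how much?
98% CI is wider by 4.12

df = 42
80% CI: t* = 1.302, (34.60, 39.40), width = 2 · t* · s/√n = 4.80
98% CI: t* = 2.418, (32.54, 41.46), width = 2 · t* · s/√n = 8.92

The 98% CI is wider by 8.92 - 4.80 = 4.12.
Higher confidence requires a wider interval.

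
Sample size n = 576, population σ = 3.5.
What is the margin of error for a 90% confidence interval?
Margin of error = 0.24

Margin of error = z* · σ/√n
= 1.645 · 3.5/√576
= 1.645 · 3.5/24.0000
= 0.24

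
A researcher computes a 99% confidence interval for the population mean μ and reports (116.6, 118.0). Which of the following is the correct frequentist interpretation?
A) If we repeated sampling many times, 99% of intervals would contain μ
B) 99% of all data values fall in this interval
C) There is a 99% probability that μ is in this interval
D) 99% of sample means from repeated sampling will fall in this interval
A

A) Correct — this is the frequentist long-run coverage interpretation.
B) Wrong — a CI is about the parameter μ, not individual data values.
C) Wrong — μ is fixed; the randomness lives in the interval, not in μ.
D) Wrong — coverage applies to intervals containing μ, not to future x̄ values.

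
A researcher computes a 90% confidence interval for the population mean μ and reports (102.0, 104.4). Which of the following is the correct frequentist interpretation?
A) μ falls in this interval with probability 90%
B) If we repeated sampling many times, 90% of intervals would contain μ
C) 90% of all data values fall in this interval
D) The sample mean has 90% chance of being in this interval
B

A) Wrong — μ is fixed; the randomness lives in the interval, not in μ.
B) Correct — this is the frequentist long-run coverage interpretation.
C) Wrong — a CI is about the parameter μ, not individual data values.
D) Wrong — x̄ is observed and sits in the interval by construction.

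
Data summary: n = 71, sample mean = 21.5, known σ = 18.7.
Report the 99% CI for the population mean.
(15.78, 27.22)

z-interval (σ known):
z* = 2.576 for 99% confidence

Margin of error = z* · σ/√n = 2.576 · 18.7/√71 = 5.72

CI: (21.5 - 5.72, 21.5 + 5.72) = (15.78, 27.22)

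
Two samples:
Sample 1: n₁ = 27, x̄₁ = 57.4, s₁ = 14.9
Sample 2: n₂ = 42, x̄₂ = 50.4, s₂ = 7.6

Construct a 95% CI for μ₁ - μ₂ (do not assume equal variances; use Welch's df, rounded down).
(0.70, 13.30)

Difference: x̄₁ - x̄₂ = 7.00
SE = √(s₁²/n₁ + s₂²/n₂) = √(14.9²/27 + 7.6²/42) = 3.0980
df = 34.81 → 34 (Welch–Satterthwaite, rounded down)
t* = 2.032

CI: 7.00 ± 2.032 · 3.0980 = 7.00 ± 6.30 = (0.70, 13.30)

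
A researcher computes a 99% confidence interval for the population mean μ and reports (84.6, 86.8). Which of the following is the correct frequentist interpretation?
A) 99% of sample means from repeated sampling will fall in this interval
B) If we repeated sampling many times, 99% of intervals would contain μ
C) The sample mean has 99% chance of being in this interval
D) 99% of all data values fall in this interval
B

A) Wrong — coverage applies to intervals containing μ, not to future x̄ values.
B) Correct — this is the frequentist long-run coverage interpretation.
C) Wrong — x̄ is observed and sits in the interval by construction.
D) Wrong — a CI is about the parameter μ, not individual data values.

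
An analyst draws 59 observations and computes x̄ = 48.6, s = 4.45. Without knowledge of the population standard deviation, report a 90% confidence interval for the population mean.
(47.63, 49.57)

t-interval (σ unknown):
df = n - 1 = 58
t* = 1.672 for 90% confidence

Margin of error = t* · s/√n = 1.672 · 4.45/√59 = 0.97

CI: (47.63, 49.57)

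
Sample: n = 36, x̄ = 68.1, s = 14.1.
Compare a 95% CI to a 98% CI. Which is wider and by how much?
98% CI is wider by 1.92

df = 35
95% CI: t* = 2.030, (63.33, 72.87), width = 2 · t* · s/√n = 9.54
98% CI: t* = 2.438, (62.37, 73.83), width = 2 · t* · s/√n = 11.46

The 98% CI is wider by 11.46 - 9.54 = 1.92.
Higher confidence requires a wider interval.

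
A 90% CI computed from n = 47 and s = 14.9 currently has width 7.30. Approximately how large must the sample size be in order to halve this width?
n ≈ 188

CI width ∝ 1/√n
To reduce width by factor 2, need √n to grow by 2 → need 2² = 4 times as many samples.

Current: n = 47, width = 7.30
New: n = 188, width ≈ 3.59

Width reduced by factor of 7.30/3.59 = 2.03.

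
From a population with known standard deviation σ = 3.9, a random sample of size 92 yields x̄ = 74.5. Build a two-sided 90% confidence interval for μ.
(73.83, 75.17)

z-interval (σ known):
z* = 1.645 for 90% confidence

Margin of error = z* · σ/√n = 1.645 · 3.9/√92 = 0.67

CI: (74.5 - 0.67, 74.5 + 0.67) = (73.83, 75.17)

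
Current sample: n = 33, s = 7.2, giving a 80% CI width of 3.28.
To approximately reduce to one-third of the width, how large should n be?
n ≈ 297

CI width ∝ 1/√n
To reduce width by factor 3, need √n to grow by 3 → need 3² = 9 times as many samples.

Current: n = 33, width = 3.28
New: n = 297, width ≈ 1.07

Width reduced by factor of 3.28/1.07 = 3.07.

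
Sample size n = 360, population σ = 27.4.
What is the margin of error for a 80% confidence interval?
Margin of error = 1.85

Margin of error = z* · σ/√n
= 1.282 · 27.4/√360
= 1.282 · 27.4/18.9737
= 1.85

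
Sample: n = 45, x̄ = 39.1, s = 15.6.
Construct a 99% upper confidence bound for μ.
μ ≤ 44.71

Upper bound (one-sided):
t* = 2.414 (one-sided for 99%)
Upper bound = x̄ + t* · s/√n = 39.1 + 2.414 · 15.6/√45 = 44.71

We are 99% confident that μ ≤ 44.71.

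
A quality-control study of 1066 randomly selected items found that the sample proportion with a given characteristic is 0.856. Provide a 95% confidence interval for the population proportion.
(0.835, 0.877)

Proportion CI:
SE = √(p̂(1-p̂)/n) = √(0.856 · 0.144 / 1066) = 0.01075

z* = 1.960
Margin = z* · SE = 1.960 · 0.01075 = 0.0211

CI: 0.856 ± 0.0211 = (0.835, 0.877)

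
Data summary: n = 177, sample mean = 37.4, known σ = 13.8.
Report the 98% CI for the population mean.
(34.99, 39.81)

z-interval (σ known):
z* = 2.326 for 98% confidence

Margin of error = z* · σ/√n = 2.326 · 13.8/√177 = 2.41

CI: (37.4 - 2.41, 37.4 + 2.41) = (34.99, 39.81)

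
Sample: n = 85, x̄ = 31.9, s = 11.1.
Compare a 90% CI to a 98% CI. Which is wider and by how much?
98% CI is wider by 1.71

df = 84
90% CI: t* = 1.663, (29.90, 33.90), width = 2 · t* · s/√n = 4.00
98% CI: t* = 2.372, (29.04, 34.76), width = 2 · t* · s/√n = 5.71

The 98% CI is wider by 5.71 - 4.00 = 1.71.
Higher confidence requires a wider interval.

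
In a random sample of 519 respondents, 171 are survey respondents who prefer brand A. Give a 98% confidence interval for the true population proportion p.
(0.281, 0.377)

Proportion CI:
p̂ = 171/519 = 0.32948
SE = √(p̂(1-p̂)/n) = √(0.32948 · 0.67052 / 519) = 0.02063

z* = 2.326
Margin = z* · SE = 2.326 · 0.02063 = 0.0480

CI: 0.32948 ± 0.0480 = (0.281, 0.377)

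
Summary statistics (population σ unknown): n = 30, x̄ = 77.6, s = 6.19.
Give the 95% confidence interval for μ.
(75.29, 79.91)

t-interval (σ unknown):
df = n - 1 = 29
t* = 2.045 for 95% confidence

Margin of error = t* · s/√n = 2.045 · 6.19/√30 = 2.31

CI: (75.29, 79.91)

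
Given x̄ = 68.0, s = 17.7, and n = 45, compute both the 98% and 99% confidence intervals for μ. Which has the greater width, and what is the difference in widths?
99% CI is wider by 1.47

df = 44
98% CI: t* = 2.414, (61.63, 74.37), width = 2 · t* · s/√n = 12.74
99% CI: t* = 2.692, (60.90, 75.10), width = 2 · t* · s/√n = 14.21

The 99% CI is wider by 14.21 - 12.74 = 1.47.
Higher confidence requires a wider interval.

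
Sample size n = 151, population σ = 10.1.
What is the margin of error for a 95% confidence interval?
Margin of error = 1.61

Margin of error = z* · σ/√n
= 1.960 · 10.1/√151
= 1.960 · 10.1/12.2882
= 1.61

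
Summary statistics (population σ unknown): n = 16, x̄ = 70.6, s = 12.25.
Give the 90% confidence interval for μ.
(65.23, 75.97)

t-interval (σ unknown):
df = n - 1 = 15
t* = 1.753 for 90% confidence

Margin of error = t* · s/√n = 1.753 · 12.25/√16 = 5.37

CI: (65.23, 75.97)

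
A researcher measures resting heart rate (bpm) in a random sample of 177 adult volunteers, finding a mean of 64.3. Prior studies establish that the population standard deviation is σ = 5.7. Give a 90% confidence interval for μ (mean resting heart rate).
(63.60, 65.00)

z-interval (σ known):
z* = 1.645 for 90% confidence

Margin of error = z* · σ/√n = 1.645 · 5.7/√177 = 0.70

CI: (64.3 - 0.70, 64.3 + 0.70) = (63.60, 65.00)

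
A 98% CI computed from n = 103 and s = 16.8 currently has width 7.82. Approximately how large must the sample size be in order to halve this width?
n ≈ 412

CI width ∝ 1/√n
To reduce width by factor 2, need √n to grow by 2 → need 2² = 4 times as many samples.

Current: n = 103, width = 7.82
New: n = 412, width ≈ 3.87

Width reduced by factor of 7.82/3.87 = 2.02.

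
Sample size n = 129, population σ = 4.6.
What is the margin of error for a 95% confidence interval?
Margin of error = 0.79

Margin of error = z* · σ/√n
= 1.960 · 4.6/√129
= 1.960 · 4.6/11.3578
= 0.79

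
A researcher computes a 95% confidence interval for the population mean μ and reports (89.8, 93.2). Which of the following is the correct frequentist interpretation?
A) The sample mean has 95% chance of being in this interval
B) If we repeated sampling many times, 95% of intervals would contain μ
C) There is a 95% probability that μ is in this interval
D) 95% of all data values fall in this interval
B

A) Wrong — x̄ is observed and sits in the interval by construction.
B) Correct — this is the frequentist long-run coverage interpretation.
C) Wrong — μ is fixed; the randomness lives in the interval, not in μ.
D) Wrong — a CI is about the parameter μ, not individual data values.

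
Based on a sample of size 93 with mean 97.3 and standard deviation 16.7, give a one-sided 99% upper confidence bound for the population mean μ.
μ ≤ 101.40

Upper bound (one-sided):
t* = 2.368 (one-sided for 99%)
Upper bound = x̄ + t* · s/√n = 97.3 + 2.368 · 16.7/√93 = 101.40

We are 99% confident that μ ≤ 101.40.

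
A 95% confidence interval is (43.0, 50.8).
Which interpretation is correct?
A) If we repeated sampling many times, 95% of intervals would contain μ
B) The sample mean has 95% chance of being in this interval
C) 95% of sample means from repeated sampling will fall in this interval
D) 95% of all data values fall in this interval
A

A) Correct — this is the frequentist long-run coverage interpretation.
B) Wrong — x̄ is observed and sits in the interval by construction.
C) Wrong — coverage applies to intervals containing μ, not to future x̄ values.
D) Wrong — a CI is about the parameter μ, not individual data values.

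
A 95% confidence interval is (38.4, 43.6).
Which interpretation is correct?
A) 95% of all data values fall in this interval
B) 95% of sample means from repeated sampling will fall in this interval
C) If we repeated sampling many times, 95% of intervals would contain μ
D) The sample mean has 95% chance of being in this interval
C

A) Wrong — a CI is about the parameter μ, not individual data values.
B) Wrong — coverage applies to intervals containing μ, not to future x̄ values.
C) Correct — this is the frequentist long-run coverage interpretation.
D) Wrong — x̄ is observed and sits in the interval by construction.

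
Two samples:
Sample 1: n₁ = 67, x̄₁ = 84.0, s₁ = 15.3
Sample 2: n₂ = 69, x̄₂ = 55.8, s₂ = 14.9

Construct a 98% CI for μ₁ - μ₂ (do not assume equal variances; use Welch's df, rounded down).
(22.10, 34.30)

Difference: x̄₁ - x̄₂ = 28.20
SE = √(s₁²/n₁ + s₂²/n₂) = √(15.3²/67 + 14.9²/69) = 2.5906
df = 133.58 → 133 (Welch–Satterthwaite, rounded down)
t* = 2.355

CI: 28.20 ± 2.355 · 2.5906 = 28.20 ± 6.10 = (22.10, 34.30)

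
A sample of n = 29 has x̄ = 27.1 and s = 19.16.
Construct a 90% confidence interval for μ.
(21.05, 33.15)

t-interval (σ unknown):
df = n - 1 = 28
t* = 1.701 for 90% confidence

Margin of error = t* · s/√n = 1.701 · 19.16/√29 = 6.05

CI: (21.05, 33.15)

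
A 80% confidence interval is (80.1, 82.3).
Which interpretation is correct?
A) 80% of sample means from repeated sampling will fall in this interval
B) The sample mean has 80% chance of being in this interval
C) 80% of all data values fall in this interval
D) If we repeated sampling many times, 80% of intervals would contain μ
D

A) Wrong — coverage applies to intervals containing μ, not to future x̄ values.
B) Wrong — x̄ is observed and sits in the interval by construction.
C) Wrong — a CI is about the parameter μ, not individual data values.
D) Correct — this is the frequentist long-run coverage interpretation.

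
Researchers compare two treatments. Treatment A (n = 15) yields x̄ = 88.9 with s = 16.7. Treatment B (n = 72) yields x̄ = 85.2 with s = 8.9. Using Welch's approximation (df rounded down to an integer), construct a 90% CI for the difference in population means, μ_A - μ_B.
(-4.08, 11.48)

Difference: x̄₁ - x̄₂ = 3.70
SE = √(s₁²/n₁ + s₂²/n₂) = √(16.7²/15 + 8.9²/72) = 4.4377
df = 15.69 → 15 (Welch–Satterthwaite, rounded down)
t* = 1.753

CI: 3.70 ± 1.753 · 4.4377 = 3.70 ± 7.78 = (-4.08, 11.48)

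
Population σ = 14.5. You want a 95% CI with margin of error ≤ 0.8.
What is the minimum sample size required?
n ≥ 1263

For margin E ≤ 0.8:
n ≥ (z* · σ / E)²
n ≥ (1.960 · 14.5 / 0.8)²
n ≥ 1262.03

Minimum n = 1263 (rounding up)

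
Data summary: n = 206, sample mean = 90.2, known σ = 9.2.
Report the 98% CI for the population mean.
(88.71, 91.69)

z-interval (σ known):
z* = 2.326 for 98% confidence

Margin of error = z* · σ/√n = 2.326 · 9.2/√206 = 1.49

CI: (90.2 - 1.49, 90.2 + 1.49) = (88.71, 91.69)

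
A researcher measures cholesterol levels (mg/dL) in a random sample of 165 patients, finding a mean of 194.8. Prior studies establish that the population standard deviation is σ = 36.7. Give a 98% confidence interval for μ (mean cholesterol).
(188.15, 201.45)

z-interval (σ known):
z* = 2.326 for 98% confidence

Margin of error = z* · σ/√n = 2.326 · 36.7/√165 = 6.65

CI: (194.8 - 6.65, 194.8 + 6.65) = (188.15, 201.45)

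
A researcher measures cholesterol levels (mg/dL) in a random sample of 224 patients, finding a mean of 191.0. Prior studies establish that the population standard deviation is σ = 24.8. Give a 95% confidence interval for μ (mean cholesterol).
(187.75, 194.25)

z-interval (σ known):
z* = 1.960 for 95% confidence

Margin of error = z* · σ/√n = 1.960 · 24.8/√224 = 3.25

CI: (191.0 - 3.25, 191.0 + 3.25) = (187.75, 194.25)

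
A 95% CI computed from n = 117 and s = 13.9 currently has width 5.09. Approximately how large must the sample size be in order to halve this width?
n ≈ 468

CI width ∝ 1/√n
To reduce width by factor 2, need √n to grow by 2 → need 2² = 4 times as many samples.

Current: n = 117, width = 5.09
New: n = 468, width ≈ 2.53

Width reduced by factor of 5.09/2.53 = 2.01.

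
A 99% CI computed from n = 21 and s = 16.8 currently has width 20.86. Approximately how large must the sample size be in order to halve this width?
n ≈ 84

CI width ∝ 1/√n
To reduce width by factor 2, need √n to grow by 2 → need 2² = 4 times as many samples.

Current: n = 21, width = 20.86
New: n = 84, width ≈ 9.66

Width reduced by factor of 20.86/9.66 = 2.16.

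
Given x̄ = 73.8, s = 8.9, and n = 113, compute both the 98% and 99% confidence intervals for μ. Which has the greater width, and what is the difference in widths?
99% CI is wider by 0.44

df = 112
98% CI: t* = 2.360, (71.82, 75.78), width = 2 · t* · s/√n = 3.95
99% CI: t* = 2.620, (71.61, 75.99), width = 2 · t* · s/√n = 4.39

The 99% CI is wider by 4.39 - 3.95 = 0.44.
Higher confidence requires a wider interval.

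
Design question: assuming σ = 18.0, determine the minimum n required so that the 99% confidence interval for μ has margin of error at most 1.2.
n ≥ 1494

For margin E ≤ 1.2:
n ≥ (z* · σ / E)²
n ≥ (2.576 · 18.0 / 1.2)²
n ≥ 1493.05

Minimum n = 1494 (rounding up)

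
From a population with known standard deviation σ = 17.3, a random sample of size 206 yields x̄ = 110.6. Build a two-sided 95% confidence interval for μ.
(108.24, 112.96)

z-interval (σ known):
z* = 1.960 for 95% confidence

Margin of error = z* · σ/√n = 1.960 · 17.3/√206 = 2.36

CI: (110.6 - 2.36, 110.6 + 2.36) = (108.24, 112.96)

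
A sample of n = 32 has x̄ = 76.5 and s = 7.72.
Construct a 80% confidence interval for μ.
(74.71, 78.29)

t-interval (σ unknown):
df = n - 1 = 31
t* = 1.309 for 80% confidence

Margin of error = t* · s/√n = 1.309 · 7.72/√32 = 1.79

CI: (74.71, 78.29)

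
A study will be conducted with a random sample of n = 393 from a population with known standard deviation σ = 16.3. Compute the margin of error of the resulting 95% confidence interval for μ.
Margin of error = 1.61

Margin of error = z* · σ/√n
= 1.960 · 16.3/√393
= 1.960 · 16.3/19.8242
= 1.61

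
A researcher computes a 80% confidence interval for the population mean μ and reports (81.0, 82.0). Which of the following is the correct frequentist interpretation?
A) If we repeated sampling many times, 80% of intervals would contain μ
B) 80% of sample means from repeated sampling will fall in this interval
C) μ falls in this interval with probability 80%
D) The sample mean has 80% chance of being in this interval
A

A) Correct — this is the frequentist long-run coverage interpretation.
B) Wrong — coverage applies to intervals containing μ, not to future x̄ values.
C) Wrong — μ is fixed; the randomness lives in the interval, not in μ.
D) Wrong — x̄ is observed and sits in the interval by construction.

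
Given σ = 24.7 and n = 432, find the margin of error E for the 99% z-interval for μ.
Margin of error = 3.06

Margin of error = z* · σ/√n
= 2.576 · 24.7/√432
= 2.576 · 24.7/20.7846
= 3.06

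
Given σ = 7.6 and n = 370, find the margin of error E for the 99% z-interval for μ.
Margin of error = 1.02

Margin of error = z* · σ/√n
= 2.576 · 7.6/√370
= 2.576 · 7.6/19.2354
= 1.02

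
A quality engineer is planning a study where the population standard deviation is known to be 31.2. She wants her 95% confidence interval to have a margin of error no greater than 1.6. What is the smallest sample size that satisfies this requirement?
n ≥ 1461

For margin E ≤ 1.6:
n ≥ (z* · σ / E)²
n ≥ (1.960 · 31.2 / 1.6)²
n ≥ 1460.77

Minimum n = 1461 (rounding up)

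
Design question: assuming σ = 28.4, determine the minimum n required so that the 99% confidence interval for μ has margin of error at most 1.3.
n ≥ 3167

For margin E ≤ 1.3:
n ≥ (z* · σ / E)²
n ≥ (2.576 · 28.4 / 1.3)²
n ≥ 3166.95

Minimum n = 3167 (rounding up)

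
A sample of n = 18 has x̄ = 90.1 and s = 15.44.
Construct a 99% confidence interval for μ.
(79.55, 100.65)

t-interval (σ unknown):
df = n - 1 = 17
t* = 2.898 for 99% confidence

Margin of error = t* · s/√n = 2.898 · 15.44/√18 = 10.55

CI: (79.55, 100.65)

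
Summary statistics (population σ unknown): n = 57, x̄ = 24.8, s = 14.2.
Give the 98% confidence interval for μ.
(20.30, 29.30)

t-interval (σ unknown):
df = n - 1 = 56
t* = 2.395 for 98% confidence

Margin of error = t* · s/√n = 2.395 · 14.2/√57 = 4.50

CI: (20.30, 29.30)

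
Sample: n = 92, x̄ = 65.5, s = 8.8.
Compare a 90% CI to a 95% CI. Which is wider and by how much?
95% CI is wider by 0.59

df = 91
90% CI: t* = 1.662, (63.98, 67.02), width = 2 · t* · s/√n = 3.05
95% CI: t* = 1.986, (63.68, 67.32), width = 2 · t* · s/√n = 3.64

The 95% CI is wider by 3.64 - 3.05 = 0.59.
Higher confidence requires a wider interval.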